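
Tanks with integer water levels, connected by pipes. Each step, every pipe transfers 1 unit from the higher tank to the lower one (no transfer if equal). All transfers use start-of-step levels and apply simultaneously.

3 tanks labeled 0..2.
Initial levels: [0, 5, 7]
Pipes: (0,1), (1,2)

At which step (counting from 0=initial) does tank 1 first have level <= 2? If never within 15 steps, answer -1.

Answer: -1

Derivation:
Step 1: flows [1->0,2->1] -> levels [1 5 6]
Step 2: flows [1->0,2->1] -> levels [2 5 5]
Step 3: flows [1->0,1=2] -> levels [3 4 5]
Step 4: flows [1->0,2->1] -> levels [4 4 4]
Step 5: flows [0=1,1=2] -> levels [4 4 4]
  -> stable; tank 1 stays at 4 > 2
Tank 1 never reaches <=2 within 15 steps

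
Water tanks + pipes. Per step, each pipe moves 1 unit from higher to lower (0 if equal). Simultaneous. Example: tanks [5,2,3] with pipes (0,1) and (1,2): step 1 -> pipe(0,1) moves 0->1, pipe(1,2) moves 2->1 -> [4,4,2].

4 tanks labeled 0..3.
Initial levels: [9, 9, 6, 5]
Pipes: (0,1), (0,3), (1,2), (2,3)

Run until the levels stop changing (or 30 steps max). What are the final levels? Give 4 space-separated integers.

Step 1: flows [0=1,0->3,1->2,2->3] -> levels [8 8 6 7]
Step 2: flows [0=1,0->3,1->2,3->2] -> levels [7 7 8 7]
Step 3: flows [0=1,0=3,2->1,2->3] -> levels [7 8 6 8]
Step 4: flows [1->0,3->0,1->2,3->2] -> levels [9 6 8 6]
Step 5: flows [0->1,0->3,2->1,2->3] -> levels [7 8 6 8]
  -> period-2 cycle: step 5 state = step 3 state; never stabilizes
  -> state at step 30: (30-3) mod 2 = 1, same as step 4 -> [9 6 8 6]

Answer: 9 6 8 6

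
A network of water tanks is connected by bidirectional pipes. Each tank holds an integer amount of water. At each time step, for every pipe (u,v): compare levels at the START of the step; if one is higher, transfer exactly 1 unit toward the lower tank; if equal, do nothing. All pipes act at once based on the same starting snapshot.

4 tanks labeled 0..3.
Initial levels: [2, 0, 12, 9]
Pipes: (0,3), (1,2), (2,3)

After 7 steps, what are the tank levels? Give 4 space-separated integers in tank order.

Answer: 7 5 6 5

Derivation:
Step 1: flows [3->0,2->1,2->3] -> levels [3 1 10 9]
Step 2: flows [3->0,2->1,2->3] -> levels [4 2 8 9]
Step 3: flows [3->0,2->1,3->2] -> levels [5 3 8 7]
Step 4: flows [3->0,2->1,2->3] -> levels [6 4 6 7]
Step 5: flows [3->0,2->1,3->2] -> levels [7 5 6 5]
Step 6: flows [0->3,2->1,2->3] -> levels [6 6 4 7]
Step 7: flows [3->0,1->2,3->2] -> levels [7 5 6 5]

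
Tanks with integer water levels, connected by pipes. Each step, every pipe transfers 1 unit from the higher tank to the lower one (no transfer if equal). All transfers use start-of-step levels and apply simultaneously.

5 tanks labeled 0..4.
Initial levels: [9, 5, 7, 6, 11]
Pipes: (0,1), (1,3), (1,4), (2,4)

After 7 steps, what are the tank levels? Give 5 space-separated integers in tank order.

Answer: 8 6 8 7 9

Derivation:
Step 1: flows [0->1,3->1,4->1,4->2] -> levels [8 8 8 5 9]
Step 2: flows [0=1,1->3,4->1,4->2] -> levels [8 8 9 6 7]
Step 3: flows [0=1,1->3,1->4,2->4] -> levels [8 6 8 7 9]
Step 4: flows [0->1,3->1,4->1,4->2] -> levels [7 9 9 6 7]
Step 5: flows [1->0,1->3,1->4,2->4] -> levels [8 6 8 7 9]
  -> period-2 cycle: step 5 state = step 3 state
  -> state at step 7: (7-3) mod 2 = 0, same as step 3 -> [8 6 8 7 9]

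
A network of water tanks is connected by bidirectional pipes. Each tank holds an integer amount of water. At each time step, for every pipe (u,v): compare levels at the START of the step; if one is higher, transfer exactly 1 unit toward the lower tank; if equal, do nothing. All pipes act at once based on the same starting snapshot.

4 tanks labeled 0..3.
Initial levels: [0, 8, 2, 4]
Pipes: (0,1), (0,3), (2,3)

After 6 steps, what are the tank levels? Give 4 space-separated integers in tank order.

Step 1: flows [1->0,3->0,3->2] -> levels [2 7 3 2]
Step 2: flows [1->0,0=3,2->3] -> levels [3 6 2 3]
Step 3: flows [1->0,0=3,3->2] -> levels [4 5 3 2]
Step 4: flows [1->0,0->3,2->3] -> levels [4 4 2 4]
Step 5: flows [0=1,0=3,3->2] -> levels [4 4 3 3]
Step 6: flows [0=1,0->3,2=3] -> levels [3 4 3 4]

Answer: 3 4 3 4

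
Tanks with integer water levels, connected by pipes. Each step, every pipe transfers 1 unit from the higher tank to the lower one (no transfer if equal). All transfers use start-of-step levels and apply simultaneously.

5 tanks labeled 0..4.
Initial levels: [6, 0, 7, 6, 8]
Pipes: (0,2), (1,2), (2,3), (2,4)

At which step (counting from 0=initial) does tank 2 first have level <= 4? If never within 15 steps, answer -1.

Step 1: flows [2->0,2->1,2->3,4->2] -> levels [7 1 5 7 7]
Step 2: flows [0->2,2->1,3->2,4->2] -> levels [6 2 7 6 6]
Step 3: flows [2->0,2->1,2->3,2->4] -> levels [7 3 3 7 7]
Tank 2 first reaches <=4 at step 3

Answer: 3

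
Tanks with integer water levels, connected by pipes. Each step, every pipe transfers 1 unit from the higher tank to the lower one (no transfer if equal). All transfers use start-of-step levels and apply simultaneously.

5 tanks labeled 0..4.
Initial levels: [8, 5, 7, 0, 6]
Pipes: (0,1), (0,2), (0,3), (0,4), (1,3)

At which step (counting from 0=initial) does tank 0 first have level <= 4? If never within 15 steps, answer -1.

Answer: 1

Derivation:
Step 1: flows [0->1,0->2,0->3,0->4,1->3] -> levels [4 5 8 2 7]
Tank 0 first reaches <=4 at step 1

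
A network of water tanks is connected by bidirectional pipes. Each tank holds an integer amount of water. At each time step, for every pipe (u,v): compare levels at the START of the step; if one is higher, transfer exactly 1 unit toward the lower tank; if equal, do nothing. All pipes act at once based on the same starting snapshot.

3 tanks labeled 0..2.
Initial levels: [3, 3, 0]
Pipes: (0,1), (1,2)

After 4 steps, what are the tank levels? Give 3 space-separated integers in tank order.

Answer: 2 2 2

Derivation:
Step 1: flows [0=1,1->2] -> levels [3 2 1]
Step 2: flows [0->1,1->2] -> levels [2 2 2]
Step 3: flows [0=1,1=2] -> levels [2 2 2]
  -> stable; steps 4..4 unchanged -> [2 2 2]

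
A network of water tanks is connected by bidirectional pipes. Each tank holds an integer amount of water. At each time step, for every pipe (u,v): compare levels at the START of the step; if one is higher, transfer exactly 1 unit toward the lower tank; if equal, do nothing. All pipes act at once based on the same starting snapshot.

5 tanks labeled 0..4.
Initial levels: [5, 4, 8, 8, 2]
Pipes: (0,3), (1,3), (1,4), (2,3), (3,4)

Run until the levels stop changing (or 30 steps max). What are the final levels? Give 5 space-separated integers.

Answer: 6 6 6 3 6

Derivation:
Step 1: flows [3->0,3->1,1->4,2=3,3->4] -> levels [6 4 8 5 4]
Step 2: flows [0->3,3->1,1=4,2->3,3->4] -> levels [5 5 7 5 5]
Step 3: flows [0=3,1=3,1=4,2->3,3=4] -> levels [5 5 6 6 5]
Step 4: flows [3->0,3->1,1=4,2=3,3->4] -> levels [6 6 6 3 6]
Step 5: flows [0->3,1->3,1=4,2->3,4->3] -> levels [5 5 5 7 5]
Step 6: flows [3->0,3->1,1=4,3->2,3->4] -> levels [6 6 6 3 6]
  -> period-2 cycle: step 6 state = step 4 state; never stabilizes
  -> state at step 30: (30-4) mod 2 = 0, same as step 4 -> [6 6 6 3 6]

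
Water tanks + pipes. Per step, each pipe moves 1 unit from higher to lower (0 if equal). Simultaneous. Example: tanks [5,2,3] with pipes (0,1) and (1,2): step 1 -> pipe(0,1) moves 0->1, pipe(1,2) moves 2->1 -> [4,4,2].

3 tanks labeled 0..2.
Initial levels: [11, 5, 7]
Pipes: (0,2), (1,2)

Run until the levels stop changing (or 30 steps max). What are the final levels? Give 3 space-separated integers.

Step 1: flows [0->2,2->1] -> levels [10 6 7]
Step 2: flows [0->2,2->1] -> levels [9 7 7]
Step 3: flows [0->2,1=2] -> levels [8 7 8]
Step 4: flows [0=2,2->1] -> levels [8 8 7]
Step 5: flows [0->2,1->2] -> levels [7 7 9]
Step 6: flows [2->0,2->1] -> levels [8 8 7]
  -> period-2 cycle: step 6 state = step 4 state; never stabilizes
  -> state at step 30: (30-4) mod 2 = 0, same as step 4 -> [8 8 7]

Answer: 8 8 7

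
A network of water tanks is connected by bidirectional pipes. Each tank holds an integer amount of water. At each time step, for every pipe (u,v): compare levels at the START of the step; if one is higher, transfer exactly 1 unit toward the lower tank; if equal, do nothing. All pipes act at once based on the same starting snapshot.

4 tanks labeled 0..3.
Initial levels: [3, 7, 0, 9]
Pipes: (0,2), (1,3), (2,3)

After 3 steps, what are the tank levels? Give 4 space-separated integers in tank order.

Answer: 3 7 3 6

Derivation:
Step 1: flows [0->2,3->1,3->2] -> levels [2 8 2 7]
Step 2: flows [0=2,1->3,3->2] -> levels [2 7 3 7]
Step 3: flows [2->0,1=3,3->2] -> levels [3 7 3 6]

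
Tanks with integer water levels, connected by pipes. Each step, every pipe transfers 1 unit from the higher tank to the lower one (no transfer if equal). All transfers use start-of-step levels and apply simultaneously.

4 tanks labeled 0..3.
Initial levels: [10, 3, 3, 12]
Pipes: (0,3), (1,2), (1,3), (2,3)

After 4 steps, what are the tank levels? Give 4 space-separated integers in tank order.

Step 1: flows [3->0,1=2,3->1,3->2] -> levels [11 4 4 9]
Step 2: flows [0->3,1=2,3->1,3->2] -> levels [10 5 5 8]
Step 3: flows [0->3,1=2,3->1,3->2] -> levels [9 6 6 7]
Step 4: flows [0->3,1=2,3->1,3->2] -> levels [8 7 7 6]

Answer: 8 7 7 6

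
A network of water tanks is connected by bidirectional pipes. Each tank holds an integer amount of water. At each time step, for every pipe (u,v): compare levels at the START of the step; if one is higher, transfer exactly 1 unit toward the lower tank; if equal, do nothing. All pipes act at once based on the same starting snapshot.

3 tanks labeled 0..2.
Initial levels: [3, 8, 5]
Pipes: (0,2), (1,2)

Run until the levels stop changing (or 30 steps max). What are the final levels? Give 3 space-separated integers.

Step 1: flows [2->0,1->2] -> levels [4 7 5]
Step 2: flows [2->0,1->2] -> levels [5 6 5]
Step 3: flows [0=2,1->2] -> levels [5 5 6]
Step 4: flows [2->0,2->1] -> levels [6 6 4]
Step 5: flows [0->2,1->2] -> levels [5 5 6]
  -> period-2 cycle: step 5 state = step 3 state; never stabilizes
  -> state at step 30: (30-3) mod 2 = 1, same as step 4 -> [6 6 4]

Answer: 6 6 4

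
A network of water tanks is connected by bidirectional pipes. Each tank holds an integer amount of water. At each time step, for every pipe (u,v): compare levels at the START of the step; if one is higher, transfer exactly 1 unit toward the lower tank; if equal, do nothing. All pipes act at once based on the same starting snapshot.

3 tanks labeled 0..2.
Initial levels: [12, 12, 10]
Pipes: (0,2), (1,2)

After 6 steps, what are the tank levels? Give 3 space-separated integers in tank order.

Answer: 12 12 10

Derivation:
Step 1: flows [0->2,1->2] -> levels [11 11 12]
Step 2: flows [2->0,2->1] -> levels [12 12 10]
  -> period-2 cycle: step 2 state = step 0 state
  -> state at step 6: (6-0) mod 2 = 0, same as step 0 -> [12 12 10]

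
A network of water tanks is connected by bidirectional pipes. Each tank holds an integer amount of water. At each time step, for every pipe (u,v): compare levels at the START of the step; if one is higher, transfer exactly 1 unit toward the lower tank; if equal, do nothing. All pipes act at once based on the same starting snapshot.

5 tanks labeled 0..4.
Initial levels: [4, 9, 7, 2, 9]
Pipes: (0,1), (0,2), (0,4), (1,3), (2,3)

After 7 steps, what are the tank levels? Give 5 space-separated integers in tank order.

Answer: 5 7 7 5 7

Derivation:
Step 1: flows [1->0,2->0,4->0,1->3,2->3] -> levels [7 7 5 4 8]
Step 2: flows [0=1,0->2,4->0,1->3,2->3] -> levels [7 6 5 6 7]
Step 3: flows [0->1,0->2,0=4,1=3,3->2] -> levels [5 7 7 5 7]
Step 4: flows [1->0,2->0,4->0,1->3,2->3] -> levels [8 5 5 7 6]
Step 5: flows [0->1,0->2,0->4,3->1,3->2] -> levels [5 7 7 5 7]
  -> period-2 cycle: step 5 state = step 3 state
  -> state at step 7: (7-3) mod 2 = 0, same as step 3 -> [5 7 7 5 7]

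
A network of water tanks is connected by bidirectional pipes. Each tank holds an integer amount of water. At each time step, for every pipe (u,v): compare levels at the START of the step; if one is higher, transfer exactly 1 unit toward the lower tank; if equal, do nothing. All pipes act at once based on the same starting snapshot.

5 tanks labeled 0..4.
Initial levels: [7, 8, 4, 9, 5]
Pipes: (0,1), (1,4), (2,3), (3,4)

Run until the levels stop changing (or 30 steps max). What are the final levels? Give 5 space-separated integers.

Step 1: flows [1->0,1->4,3->2,3->4] -> levels [8 6 5 7 7]
Step 2: flows [0->1,4->1,3->2,3=4] -> levels [7 8 6 6 6]
Step 3: flows [1->0,1->4,2=3,3=4] -> levels [8 6 6 6 7]
Step 4: flows [0->1,4->1,2=3,4->3] -> levels [7 8 6 7 5]
Step 5: flows [1->0,1->4,3->2,3->4] -> levels [8 6 7 5 7]
Step 6: flows [0->1,4->1,2->3,4->3] -> levels [7 8 6 7 5]
  -> period-2 cycle: step 6 state = step 4 state; never stabilizes
  -> state at step 30: (30-4) mod 2 = 0, same as step 4 -> [7 8 6 7 5]

Answer: 7 8 6 7 5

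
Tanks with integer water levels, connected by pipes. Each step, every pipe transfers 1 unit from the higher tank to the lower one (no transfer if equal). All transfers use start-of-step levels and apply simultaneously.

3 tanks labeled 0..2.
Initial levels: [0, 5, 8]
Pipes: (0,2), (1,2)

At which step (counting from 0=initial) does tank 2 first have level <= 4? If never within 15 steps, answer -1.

Step 1: flows [2->0,2->1] -> levels [1 6 6]
Step 2: flows [2->0,1=2] -> levels [2 6 5]
Step 3: flows [2->0,1->2] -> levels [3 5 5]
Step 4: flows [2->0,1=2] -> levels [4 5 4]
Tank 2 first reaches <=4 at step 4

Answer: 4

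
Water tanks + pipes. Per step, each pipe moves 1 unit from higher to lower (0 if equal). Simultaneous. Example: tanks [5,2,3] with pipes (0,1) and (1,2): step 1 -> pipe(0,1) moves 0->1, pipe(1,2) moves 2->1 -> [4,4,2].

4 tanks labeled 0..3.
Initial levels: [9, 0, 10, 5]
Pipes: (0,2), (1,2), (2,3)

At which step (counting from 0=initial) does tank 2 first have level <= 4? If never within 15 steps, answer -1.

Step 1: flows [2->0,2->1,2->3] -> levels [10 1 7 6]
Step 2: flows [0->2,2->1,2->3] -> levels [9 2 6 7]
Step 3: flows [0->2,2->1,3->2] -> levels [8 3 7 6]
Step 4: flows [0->2,2->1,2->3] -> levels [7 4 6 7]
Step 5: flows [0->2,2->1,3->2] -> levels [6 5 7 6]
Step 6: flows [2->0,2->1,2->3] -> levels [7 6 4 7]
Tank 2 first reaches <=4 at step 6

Answer: 6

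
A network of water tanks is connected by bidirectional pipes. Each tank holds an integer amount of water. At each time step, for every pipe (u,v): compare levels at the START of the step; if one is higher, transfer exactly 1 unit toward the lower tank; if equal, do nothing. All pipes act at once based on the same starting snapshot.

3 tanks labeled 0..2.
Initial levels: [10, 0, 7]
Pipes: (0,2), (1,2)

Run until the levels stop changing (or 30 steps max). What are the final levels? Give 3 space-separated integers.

Step 1: flows [0->2,2->1] -> levels [9 1 7]
Step 2: flows [0->2,2->1] -> levels [8 2 7]
Step 3: flows [0->2,2->1] -> levels [7 3 7]
Step 4: flows [0=2,2->1] -> levels [7 4 6]
Step 5: flows [0->2,2->1] -> levels [6 5 6]
Step 6: flows [0=2,2->1] -> levels [6 6 5]
Step 7: flows [0->2,1->2] -> levels [5 5 7]
Step 8: flows [2->0,2->1] -> levels [6 6 5]
  -> period-2 cycle: step 8 state = step 6 state; never stabilizes
  -> state at step 30: (30-6) mod 2 = 0, same as step 6 -> [6 6 5]

Answer: 6 6 5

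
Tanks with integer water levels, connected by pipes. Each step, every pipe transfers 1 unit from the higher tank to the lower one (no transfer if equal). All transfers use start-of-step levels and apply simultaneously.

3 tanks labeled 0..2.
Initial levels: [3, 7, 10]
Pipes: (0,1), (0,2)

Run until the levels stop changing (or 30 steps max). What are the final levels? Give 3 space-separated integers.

Step 1: flows [1->0,2->0] -> levels [5 6 9]
Step 2: flows [1->0,2->0] -> levels [7 5 8]
Step 3: flows [0->1,2->0] -> levels [7 6 7]
Step 4: flows [0->1,0=2] -> levels [6 7 7]
Step 5: flows [1->0,2->0] -> levels [8 6 6]
Step 6: flows [0->1,0->2] -> levels [6 7 7]
  -> period-2 cycle: step 6 state = step 4 state; never stabilizes
  -> state at step 30: (30-4) mod 2 = 0, same as step 4 -> [6 7 7]

Answer: 6 7 7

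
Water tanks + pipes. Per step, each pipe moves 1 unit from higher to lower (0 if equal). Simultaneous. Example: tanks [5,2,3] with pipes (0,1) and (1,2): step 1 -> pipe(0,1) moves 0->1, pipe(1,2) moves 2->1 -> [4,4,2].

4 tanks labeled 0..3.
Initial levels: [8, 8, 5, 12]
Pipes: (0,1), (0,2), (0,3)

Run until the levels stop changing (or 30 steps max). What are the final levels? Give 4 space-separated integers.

Answer: 9 8 8 8

Derivation:
Step 1: flows [0=1,0->2,3->0] -> levels [8 8 6 11]
Step 2: flows [0=1,0->2,3->0] -> levels [8 8 7 10]
Step 3: flows [0=1,0->2,3->0] -> levels [8 8 8 9]
Step 4: flows [0=1,0=2,3->0] -> levels [9 8 8 8]
Step 5: flows [0->1,0->2,0->3] -> levels [6 9 9 9]
Step 6: flows [1->0,2->0,3->0] -> levels [9 8 8 8]
  -> period-2 cycle: step 6 state = step 4 state; never stabilizes
  -> state at step 30: (30-4) mod 2 = 0, same as step 4 -> [9 8 8 8]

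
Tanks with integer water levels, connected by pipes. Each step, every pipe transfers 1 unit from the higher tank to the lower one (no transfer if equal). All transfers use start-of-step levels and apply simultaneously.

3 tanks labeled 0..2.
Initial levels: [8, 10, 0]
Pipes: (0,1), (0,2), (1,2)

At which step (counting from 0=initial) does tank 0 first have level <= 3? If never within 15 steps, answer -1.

Step 1: flows [1->0,0->2,1->2] -> levels [8 8 2]
Step 2: flows [0=1,0->2,1->2] -> levels [7 7 4]
Step 3: flows [0=1,0->2,1->2] -> levels [6 6 6]
Step 4: flows [0=1,0=2,1=2] -> levels [6 6 6]
  -> stable; tank 0 stays at 6 > 3
Tank 0 never reaches <=3 within 15 steps

Answer: -1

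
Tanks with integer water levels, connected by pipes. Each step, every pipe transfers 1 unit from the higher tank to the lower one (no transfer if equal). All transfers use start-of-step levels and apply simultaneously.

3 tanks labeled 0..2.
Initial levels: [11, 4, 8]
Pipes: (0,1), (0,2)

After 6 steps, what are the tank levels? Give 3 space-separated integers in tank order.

Answer: 7 8 8

Derivation:
Step 1: flows [0->1,0->2] -> levels [9 5 9]
Step 2: flows [0->1,0=2] -> levels [8 6 9]
Step 3: flows [0->1,2->0] -> levels [8 7 8]
Step 4: flows [0->1,0=2] -> levels [7 8 8]
Step 5: flows [1->0,2->0] -> levels [9 7 7]
Step 6: flows [0->1,0->2] -> levels [7 8 8]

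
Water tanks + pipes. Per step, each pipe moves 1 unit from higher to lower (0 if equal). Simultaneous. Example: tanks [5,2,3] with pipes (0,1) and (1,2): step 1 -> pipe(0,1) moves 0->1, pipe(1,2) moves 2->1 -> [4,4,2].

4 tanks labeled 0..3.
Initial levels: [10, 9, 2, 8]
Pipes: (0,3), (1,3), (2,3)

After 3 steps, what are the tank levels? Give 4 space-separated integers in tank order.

Answer: 8 8 5 8

Derivation:
Step 1: flows [0->3,1->3,3->2] -> levels [9 8 3 9]
Step 2: flows [0=3,3->1,3->2] -> levels [9 9 4 7]
Step 3: flows [0->3,1->3,3->2] -> levels [8 8 5 8]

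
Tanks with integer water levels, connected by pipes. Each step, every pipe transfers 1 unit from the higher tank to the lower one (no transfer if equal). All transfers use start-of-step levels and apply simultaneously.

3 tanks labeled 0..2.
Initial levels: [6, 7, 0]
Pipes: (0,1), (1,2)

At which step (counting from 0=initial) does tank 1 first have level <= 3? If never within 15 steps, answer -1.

Answer: 6

Derivation:
Step 1: flows [1->0,1->2] -> levels [7 5 1]
Step 2: flows [0->1,1->2] -> levels [6 5 2]
Step 3: flows [0->1,1->2] -> levels [5 5 3]
Step 4: flows [0=1,1->2] -> levels [5 4 4]
Step 5: flows [0->1,1=2] -> levels [4 5 4]
Step 6: flows [1->0,1->2] -> levels [5 3 5]
Tank 1 first reaches <=3 at step 6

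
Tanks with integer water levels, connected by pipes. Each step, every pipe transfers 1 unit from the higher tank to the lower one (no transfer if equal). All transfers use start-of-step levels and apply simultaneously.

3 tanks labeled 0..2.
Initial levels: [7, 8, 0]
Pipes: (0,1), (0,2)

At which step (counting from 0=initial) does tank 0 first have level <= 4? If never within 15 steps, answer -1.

Answer: -1

Derivation:
Step 1: flows [1->0,0->2] -> levels [7 7 1]
Step 2: flows [0=1,0->2] -> levels [6 7 2]
Step 3: flows [1->0,0->2] -> levels [6 6 3]
Step 4: flows [0=1,0->2] -> levels [5 6 4]
Step 5: flows [1->0,0->2] -> levels [5 5 5]
Step 6: flows [0=1,0=2] -> levels [5 5 5]
  -> stable; tank 0 stays at 5 > 4
Tank 0 never reaches <=4 within 15 steps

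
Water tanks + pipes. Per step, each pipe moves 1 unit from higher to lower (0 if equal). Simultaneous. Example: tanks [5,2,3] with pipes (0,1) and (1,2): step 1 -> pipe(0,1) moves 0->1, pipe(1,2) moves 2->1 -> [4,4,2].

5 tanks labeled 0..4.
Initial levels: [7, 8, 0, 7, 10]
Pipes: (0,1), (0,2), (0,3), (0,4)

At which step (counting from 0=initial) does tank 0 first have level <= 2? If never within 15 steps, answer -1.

Step 1: flows [1->0,0->2,0=3,4->0] -> levels [8 7 1 7 9]
Step 2: flows [0->1,0->2,0->3,4->0] -> levels [6 8 2 8 8]
Step 3: flows [1->0,0->2,3->0,4->0] -> levels [8 7 3 7 7]
Step 4: flows [0->1,0->2,0->3,0->4] -> levels [4 8 4 8 8]
Step 5: flows [1->0,0=2,3->0,4->0] -> levels [7 7 4 7 7]
Step 6: flows [0=1,0->2,0=3,0=4] -> levels [6 7 5 7 7]
Step 7: flows [1->0,0->2,3->0,4->0] -> levels [8 6 6 6 6]
Step 8: flows [0->1,0->2,0->3,0->4] -> levels [4 7 7 7 7]
Step 9: flows [1->0,2->0,3->0,4->0] -> levels [8 6 6 6 6]
  -> period-2 cycle (repeats step 7); tank 0 never drops to <=2
Tank 0 never reaches <=2 within 15 steps

Answer: -1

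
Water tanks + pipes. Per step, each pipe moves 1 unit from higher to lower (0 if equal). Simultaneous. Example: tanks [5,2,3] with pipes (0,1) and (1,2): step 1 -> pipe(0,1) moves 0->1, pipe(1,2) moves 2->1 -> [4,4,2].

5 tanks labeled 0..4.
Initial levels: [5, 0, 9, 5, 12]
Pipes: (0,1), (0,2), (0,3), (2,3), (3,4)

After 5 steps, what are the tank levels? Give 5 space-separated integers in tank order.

Answer: 5 5 7 6 8

Derivation:
Step 1: flows [0->1,2->0,0=3,2->3,4->3] -> levels [5 1 7 7 11]
Step 2: flows [0->1,2->0,3->0,2=3,4->3] -> levels [6 2 6 7 10]
Step 3: flows [0->1,0=2,3->0,3->2,4->3] -> levels [6 3 7 6 9]
Step 4: flows [0->1,2->0,0=3,2->3,4->3] -> levels [6 4 5 8 8]
Step 5: flows [0->1,0->2,3->0,3->2,3=4] -> levels [5 5 7 6 8]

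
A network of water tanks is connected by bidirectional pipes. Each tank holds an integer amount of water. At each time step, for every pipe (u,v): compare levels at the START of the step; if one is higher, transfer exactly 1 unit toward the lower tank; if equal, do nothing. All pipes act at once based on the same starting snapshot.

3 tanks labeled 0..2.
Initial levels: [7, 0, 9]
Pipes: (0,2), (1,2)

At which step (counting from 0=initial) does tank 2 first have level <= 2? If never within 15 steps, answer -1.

Step 1: flows [2->0,2->1] -> levels [8 1 7]
Step 2: flows [0->2,2->1] -> levels [7 2 7]
Step 3: flows [0=2,2->1] -> levels [7 3 6]
Step 4: flows [0->2,2->1] -> levels [6 4 6]
Step 5: flows [0=2,2->1] -> levels [6 5 5]
Step 6: flows [0->2,1=2] -> levels [5 5 6]
Step 7: flows [2->0,2->1] -> levels [6 6 4]
Step 8: flows [0->2,1->2] -> levels [5 5 6]
  -> period-2 cycle (repeats step 6); tank 2 never drops to <=2
Tank 2 never reaches <=2 within 15 steps

Answer: -1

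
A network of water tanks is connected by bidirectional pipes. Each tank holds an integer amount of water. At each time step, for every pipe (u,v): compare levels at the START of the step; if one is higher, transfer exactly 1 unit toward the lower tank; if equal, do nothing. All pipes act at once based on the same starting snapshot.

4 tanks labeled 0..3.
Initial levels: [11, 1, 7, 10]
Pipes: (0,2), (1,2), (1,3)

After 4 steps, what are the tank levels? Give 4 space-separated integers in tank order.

Answer: 7 7 8 7

Derivation:
Step 1: flows [0->2,2->1,3->1] -> levels [10 3 7 9]
Step 2: flows [0->2,2->1,3->1] -> levels [9 5 7 8]
Step 3: flows [0->2,2->1,3->1] -> levels [8 7 7 7]
Step 4: flows [0->2,1=2,1=3] -> levels [7 7 8 7]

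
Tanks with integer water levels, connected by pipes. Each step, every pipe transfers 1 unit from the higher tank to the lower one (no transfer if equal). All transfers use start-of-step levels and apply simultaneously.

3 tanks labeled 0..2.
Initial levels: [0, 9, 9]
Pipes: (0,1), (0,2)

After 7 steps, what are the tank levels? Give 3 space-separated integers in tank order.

Answer: 6 6 6

Derivation:
Step 1: flows [1->0,2->0] -> levels [2 8 8]
Step 2: flows [1->0,2->0] -> levels [4 7 7]
Step 3: flows [1->0,2->0] -> levels [6 6 6]
Step 4: flows [0=1,0=2] -> levels [6 6 6]
  -> stable; steps 5..7 unchanged -> [6 6 6]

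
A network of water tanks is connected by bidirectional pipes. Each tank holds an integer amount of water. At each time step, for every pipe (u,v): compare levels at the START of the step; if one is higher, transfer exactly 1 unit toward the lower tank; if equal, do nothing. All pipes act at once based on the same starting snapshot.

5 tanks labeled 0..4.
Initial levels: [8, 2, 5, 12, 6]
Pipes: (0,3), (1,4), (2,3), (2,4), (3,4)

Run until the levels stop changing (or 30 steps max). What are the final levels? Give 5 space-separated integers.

Answer: 7 6 8 7 5

Derivation:
Step 1: flows [3->0,4->1,3->2,4->2,3->4] -> levels [9 3 7 9 5]
Step 2: flows [0=3,4->1,3->2,2->4,3->4] -> levels [9 4 7 7 6]
Step 3: flows [0->3,4->1,2=3,2->4,3->4] -> levels [8 5 6 7 7]
Step 4: flows [0->3,4->1,3->2,4->2,3=4] -> levels [7 6 8 7 5]
Step 5: flows [0=3,1->4,2->3,2->4,3->4] -> levels [7 5 6 7 8]
Step 6: flows [0=3,4->1,3->2,4->2,4->3] -> levels [7 6 8 7 5]
  -> period-2 cycle: step 6 state = step 4 state; never stabilizes
  -> state at step 30: (30-4) mod 2 = 0, same as step 4 -> [7 6 8 7 5]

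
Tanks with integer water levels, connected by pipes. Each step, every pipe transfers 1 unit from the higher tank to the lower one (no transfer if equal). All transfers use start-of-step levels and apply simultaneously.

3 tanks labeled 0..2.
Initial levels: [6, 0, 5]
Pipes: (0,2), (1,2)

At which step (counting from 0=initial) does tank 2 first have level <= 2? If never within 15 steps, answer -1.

Answer: -1

Derivation:
Step 1: flows [0->2,2->1] -> levels [5 1 5]
Step 2: flows [0=2,2->1] -> levels [5 2 4]
Step 3: flows [0->2,2->1] -> levels [4 3 4]
Step 4: flows [0=2,2->1] -> levels [4 4 3]
Step 5: flows [0->2,1->2] -> levels [3 3 5]
Step 6: flows [2->0,2->1] -> levels [4 4 3]
  -> period-2 cycle (repeats step 4); tank 2 never drops to <=2
Tank 2 never reaches <=2 within 15 steps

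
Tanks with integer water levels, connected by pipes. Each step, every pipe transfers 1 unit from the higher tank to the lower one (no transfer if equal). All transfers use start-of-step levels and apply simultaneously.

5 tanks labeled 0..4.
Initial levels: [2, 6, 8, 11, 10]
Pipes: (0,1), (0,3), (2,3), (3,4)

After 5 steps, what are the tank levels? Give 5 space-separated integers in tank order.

Step 1: flows [1->0,3->0,3->2,3->4] -> levels [4 5 9 8 11]
Step 2: flows [1->0,3->0,2->3,4->3] -> levels [6 4 8 9 10]
Step 3: flows [0->1,3->0,3->2,4->3] -> levels [6 5 9 8 9]
Step 4: flows [0->1,3->0,2->3,4->3] -> levels [6 6 8 9 8]
Step 5: flows [0=1,3->0,3->2,3->4] -> levels [7 6 9 6 9]

Answer: 7 6 9 6 9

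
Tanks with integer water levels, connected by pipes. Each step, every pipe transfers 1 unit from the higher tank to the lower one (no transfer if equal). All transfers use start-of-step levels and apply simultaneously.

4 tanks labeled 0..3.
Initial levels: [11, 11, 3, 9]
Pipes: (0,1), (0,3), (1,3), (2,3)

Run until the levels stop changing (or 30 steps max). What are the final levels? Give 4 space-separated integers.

Answer: 9 9 9 7

Derivation:
Step 1: flows [0=1,0->3,1->3,3->2] -> levels [10 10 4 10]
Step 2: flows [0=1,0=3,1=3,3->2] -> levels [10 10 5 9]
Step 3: flows [0=1,0->3,1->3,3->2] -> levels [9 9 6 10]
Step 4: flows [0=1,3->0,3->1,3->2] -> levels [10 10 7 7]
Step 5: flows [0=1,0->3,1->3,2=3] -> levels [9 9 7 9]
Step 6: flows [0=1,0=3,1=3,3->2] -> levels [9 9 8 8]
Step 7: flows [0=1,0->3,1->3,2=3] -> levels [8 8 8 10]
Step 8: flows [0=1,3->0,3->1,3->2] -> levels [9 9 9 7]
Step 9: flows [0=1,0->3,1->3,2->3] -> levels [8 8 8 10]
  -> period-2 cycle: step 9 state = step 7 state; never stabilizes
  -> state at step 30: (30-7) mod 2 = 1, same as step 8 -> [9 9 9 7]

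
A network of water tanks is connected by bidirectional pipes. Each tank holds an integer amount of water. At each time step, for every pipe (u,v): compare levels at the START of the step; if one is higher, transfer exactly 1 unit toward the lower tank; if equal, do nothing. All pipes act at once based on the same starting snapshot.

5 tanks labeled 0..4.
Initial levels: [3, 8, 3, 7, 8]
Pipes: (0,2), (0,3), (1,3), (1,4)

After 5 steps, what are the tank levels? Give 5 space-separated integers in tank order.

Answer: 5 6 5 6 7

Derivation:
Step 1: flows [0=2,3->0,1->3,1=4] -> levels [4 7 3 7 8]
Step 2: flows [0->2,3->0,1=3,4->1] -> levels [4 8 4 6 7]
Step 3: flows [0=2,3->0,1->3,1->4] -> levels [5 6 4 6 8]
Step 4: flows [0->2,3->0,1=3,4->1] -> levels [5 7 5 5 7]
Step 5: flows [0=2,0=3,1->3,1=4] -> levels [5 6 5 6 7]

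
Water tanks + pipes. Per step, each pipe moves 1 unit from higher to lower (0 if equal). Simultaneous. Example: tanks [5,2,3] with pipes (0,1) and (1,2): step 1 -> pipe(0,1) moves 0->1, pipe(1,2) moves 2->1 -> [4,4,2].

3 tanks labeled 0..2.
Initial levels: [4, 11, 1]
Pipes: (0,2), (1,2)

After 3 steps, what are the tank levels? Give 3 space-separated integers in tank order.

Step 1: flows [0->2,1->2] -> levels [3 10 3]
Step 2: flows [0=2,1->2] -> levels [3 9 4]
Step 3: flows [2->0,1->2] -> levels [4 8 4]

Answer: 4 8 4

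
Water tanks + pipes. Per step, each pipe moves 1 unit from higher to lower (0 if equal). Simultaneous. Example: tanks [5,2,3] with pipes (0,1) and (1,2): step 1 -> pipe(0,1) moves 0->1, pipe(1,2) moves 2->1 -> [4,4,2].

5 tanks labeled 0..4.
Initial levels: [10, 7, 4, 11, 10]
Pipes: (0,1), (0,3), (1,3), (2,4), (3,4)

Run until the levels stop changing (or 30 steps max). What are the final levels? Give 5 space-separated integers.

Step 1: flows [0->1,3->0,3->1,4->2,3->4] -> levels [10 9 5 8 10]
Step 2: flows [0->1,0->3,1->3,4->2,4->3] -> levels [8 9 6 11 8]
Step 3: flows [1->0,3->0,3->1,4->2,3->4] -> levels [10 9 7 8 8]
Step 4: flows [0->1,0->3,1->3,4->2,3=4] -> levels [8 9 8 10 7]
Step 5: flows [1->0,3->0,3->1,2->4,3->4] -> levels [10 9 7 7 9]
Step 6: flows [0->1,0->3,1->3,4->2,4->3] -> levels [8 9 8 10 7]
  -> period-2 cycle: step 6 state = step 4 state; never stabilizes
  -> state at step 30: (30-4) mod 2 = 0, same as step 4 -> [8 9 8 10 7]

Answer: 8 9 8 10 7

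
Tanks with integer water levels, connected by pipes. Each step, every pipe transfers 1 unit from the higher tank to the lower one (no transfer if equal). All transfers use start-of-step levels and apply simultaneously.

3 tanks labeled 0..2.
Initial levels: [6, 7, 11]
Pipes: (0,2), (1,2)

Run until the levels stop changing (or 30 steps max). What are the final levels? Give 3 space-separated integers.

Step 1: flows [2->0,2->1] -> levels [7 8 9]
Step 2: flows [2->0,2->1] -> levels [8 9 7]
Step 3: flows [0->2,1->2] -> levels [7 8 9]
  -> period-2 cycle: step 3 state = step 1 state; never stabilizes
  -> state at step 30: (30-1) mod 2 = 1, same as step 2 -> [8 9 7]

Answer: 8 9 7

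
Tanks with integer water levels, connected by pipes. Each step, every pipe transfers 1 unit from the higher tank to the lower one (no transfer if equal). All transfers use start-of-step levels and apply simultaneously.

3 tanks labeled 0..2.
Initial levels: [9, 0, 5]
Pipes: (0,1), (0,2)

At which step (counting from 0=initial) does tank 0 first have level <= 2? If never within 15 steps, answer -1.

Step 1: flows [0->1,0->2] -> levels [7 1 6]
Step 2: flows [0->1,0->2] -> levels [5 2 7]
Step 3: flows [0->1,2->0] -> levels [5 3 6]
Step 4: flows [0->1,2->0] -> levels [5 4 5]
Step 5: flows [0->1,0=2] -> levels [4 5 5]
Step 6: flows [1->0,2->0] -> levels [6 4 4]
Step 7: flows [0->1,0->2] -> levels [4 5 5]
  -> period-2 cycle (repeats step 5); tank 0 never drops to <=2
Tank 0 never reaches <=2 within 15 steps

Answer: -1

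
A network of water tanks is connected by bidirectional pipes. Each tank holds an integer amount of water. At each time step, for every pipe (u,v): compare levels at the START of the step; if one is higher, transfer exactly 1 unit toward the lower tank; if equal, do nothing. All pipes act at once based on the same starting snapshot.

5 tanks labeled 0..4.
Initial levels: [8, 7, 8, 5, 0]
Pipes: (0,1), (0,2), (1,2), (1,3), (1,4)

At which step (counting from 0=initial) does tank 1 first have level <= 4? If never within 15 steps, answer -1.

Step 1: flows [0->1,0=2,2->1,1->3,1->4] -> levels [7 7 7 6 1]
Step 2: flows [0=1,0=2,1=2,1->3,1->4] -> levels [7 5 7 7 2]
Step 3: flows [0->1,0=2,2->1,3->1,1->4] -> levels [6 7 6 6 3]
Step 4: flows [1->0,0=2,1->2,1->3,1->4] -> levels [7 3 7 7 4]
Tank 1 first reaches <=4 at step 4

Answer: 4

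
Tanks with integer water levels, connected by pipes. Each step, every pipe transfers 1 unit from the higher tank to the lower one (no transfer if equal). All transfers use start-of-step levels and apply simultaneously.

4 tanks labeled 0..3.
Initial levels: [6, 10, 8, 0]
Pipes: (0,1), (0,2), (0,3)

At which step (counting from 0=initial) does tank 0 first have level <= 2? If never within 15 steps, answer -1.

Answer: -1

Derivation:
Step 1: flows [1->0,2->0,0->3] -> levels [7 9 7 1]
Step 2: flows [1->0,0=2,0->3] -> levels [7 8 7 2]
Step 3: flows [1->0,0=2,0->3] -> levels [7 7 7 3]
Step 4: flows [0=1,0=2,0->3] -> levels [6 7 7 4]
Step 5: flows [1->0,2->0,0->3] -> levels [7 6 6 5]
Step 6: flows [0->1,0->2,0->3] -> levels [4 7 7 6]
Step 7: flows [1->0,2->0,3->0] -> levels [7 6 6 5]
  -> period-2 cycle (repeats step 5); tank 0 never drops to <=2
Tank 0 never reaches <=2 within 15 steps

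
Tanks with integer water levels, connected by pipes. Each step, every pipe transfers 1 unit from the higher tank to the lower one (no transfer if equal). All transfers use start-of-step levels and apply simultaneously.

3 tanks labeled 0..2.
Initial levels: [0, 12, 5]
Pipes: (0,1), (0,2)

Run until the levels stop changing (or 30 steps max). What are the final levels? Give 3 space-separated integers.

Step 1: flows [1->0,2->0] -> levels [2 11 4]
Step 2: flows [1->0,2->0] -> levels [4 10 3]
Step 3: flows [1->0,0->2] -> levels [4 9 4]
Step 4: flows [1->0,0=2] -> levels [5 8 4]
Step 5: flows [1->0,0->2] -> levels [5 7 5]
Step 6: flows [1->0,0=2] -> levels [6 6 5]
Step 7: flows [0=1,0->2] -> levels [5 6 6]
Step 8: flows [1->0,2->0] -> levels [7 5 5]
Step 9: flows [0->1,0->2] -> levels [5 6 6]
  -> period-2 cycle: step 9 state = step 7 state; never stabilizes
  -> state at step 30: (30-7) mod 2 = 1, same as step 8 -> [7 5 5]

Answer: 7 5 5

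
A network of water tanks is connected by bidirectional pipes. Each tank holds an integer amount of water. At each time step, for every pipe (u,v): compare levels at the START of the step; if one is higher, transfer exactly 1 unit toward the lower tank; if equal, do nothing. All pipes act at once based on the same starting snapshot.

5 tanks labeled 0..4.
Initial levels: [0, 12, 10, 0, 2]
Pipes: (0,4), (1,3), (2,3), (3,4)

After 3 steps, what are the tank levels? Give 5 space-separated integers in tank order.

Step 1: flows [4->0,1->3,2->3,4->3] -> levels [1 11 9 3 0]
Step 2: flows [0->4,1->3,2->3,3->4] -> levels [0 10 8 4 2]
Step 3: flows [4->0,1->3,2->3,3->4] -> levels [1 9 7 5 2]

Answer: 1 9 7 5 2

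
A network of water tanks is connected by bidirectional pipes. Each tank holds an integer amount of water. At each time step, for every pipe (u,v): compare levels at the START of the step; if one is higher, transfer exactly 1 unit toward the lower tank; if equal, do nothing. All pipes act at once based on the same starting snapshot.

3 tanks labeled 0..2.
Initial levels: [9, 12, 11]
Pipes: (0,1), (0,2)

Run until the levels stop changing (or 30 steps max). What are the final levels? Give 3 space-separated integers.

Step 1: flows [1->0,2->0] -> levels [11 11 10]
Step 2: flows [0=1,0->2] -> levels [10 11 11]
Step 3: flows [1->0,2->0] -> levels [12 10 10]
Step 4: flows [0->1,0->2] -> levels [10 11 11]
  -> period-2 cycle: step 4 state = step 2 state; never stabilizes
  -> state at step 30: (30-2) mod 2 = 0, same as step 2 -> [10 11 11]

Answer: 10 11 11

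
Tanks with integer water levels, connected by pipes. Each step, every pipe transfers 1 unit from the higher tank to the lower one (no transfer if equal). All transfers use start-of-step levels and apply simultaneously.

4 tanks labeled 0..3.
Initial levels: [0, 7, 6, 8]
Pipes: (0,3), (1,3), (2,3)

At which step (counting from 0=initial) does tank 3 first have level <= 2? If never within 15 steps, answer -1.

Step 1: flows [3->0,3->1,3->2] -> levels [1 8 7 5]
Step 2: flows [3->0,1->3,2->3] -> levels [2 7 6 6]
Step 3: flows [3->0,1->3,2=3] -> levels [3 6 6 6]
Step 4: flows [3->0,1=3,2=3] -> levels [4 6 6 5]
Step 5: flows [3->0,1->3,2->3] -> levels [5 5 5 6]
Step 6: flows [3->0,3->1,3->2] -> levels [6 6 6 3]
Step 7: flows [0->3,1->3,2->3] -> levels [5 5 5 6]
  -> period-2 cycle (repeats step 5); tank 3 never drops to <=2
Tank 3 never reaches <=2 within 15 steps

Answer: -1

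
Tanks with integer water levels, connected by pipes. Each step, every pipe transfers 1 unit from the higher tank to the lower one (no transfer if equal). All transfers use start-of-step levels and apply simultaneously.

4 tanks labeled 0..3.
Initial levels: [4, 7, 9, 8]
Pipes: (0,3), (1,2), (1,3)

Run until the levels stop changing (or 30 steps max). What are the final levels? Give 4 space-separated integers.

Step 1: flows [3->0,2->1,3->1] -> levels [5 9 8 6]
Step 2: flows [3->0,1->2,1->3] -> levels [6 7 9 6]
Step 3: flows [0=3,2->1,1->3] -> levels [6 7 8 7]
Step 4: flows [3->0,2->1,1=3] -> levels [7 8 7 6]
Step 5: flows [0->3,1->2,1->3] -> levels [6 6 8 8]
Step 6: flows [3->0,2->1,3->1] -> levels [7 8 7 6]
  -> period-2 cycle: step 6 state = step 4 state; never stabilizes
  -> state at step 30: (30-4) mod 2 = 0, same as step 4 -> [7 8 7 6]

Answer: 7 8 7 6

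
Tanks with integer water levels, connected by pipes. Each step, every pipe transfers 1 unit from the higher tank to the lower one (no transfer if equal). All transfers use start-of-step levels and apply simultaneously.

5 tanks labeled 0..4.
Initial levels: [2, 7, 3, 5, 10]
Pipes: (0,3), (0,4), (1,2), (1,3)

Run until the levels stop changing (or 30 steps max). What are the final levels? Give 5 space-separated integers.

Answer: 5 4 5 7 6

Derivation:
Step 1: flows [3->0,4->0,1->2,1->3] -> levels [4 5 4 5 9]
Step 2: flows [3->0,4->0,1->2,1=3] -> levels [6 4 5 4 8]
Step 3: flows [0->3,4->0,2->1,1=3] -> levels [6 5 4 5 7]
Step 4: flows [0->3,4->0,1->2,1=3] -> levels [6 4 5 6 6]
Step 5: flows [0=3,0=4,2->1,3->1] -> levels [6 6 4 5 6]
Step 6: flows [0->3,0=4,1->2,1->3] -> levels [5 4 5 7 6]
Step 7: flows [3->0,4->0,2->1,3->1] -> levels [7 6 4 5 5]
Step 8: flows [0->3,0->4,1->2,1->3] -> levels [5 4 5 7 6]
  -> period-2 cycle: step 8 state = step 6 state; never stabilizes
  -> state at step 30: (30-6) mod 2 = 0, same as step 6 -> [5 4 5 7 6]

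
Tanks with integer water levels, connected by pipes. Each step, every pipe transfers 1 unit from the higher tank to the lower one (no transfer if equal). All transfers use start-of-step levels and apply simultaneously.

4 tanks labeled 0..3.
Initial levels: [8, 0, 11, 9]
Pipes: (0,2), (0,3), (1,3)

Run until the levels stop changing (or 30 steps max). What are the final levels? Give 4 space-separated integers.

Step 1: flows [2->0,3->0,3->1] -> levels [10 1 10 7]
Step 2: flows [0=2,0->3,3->1] -> levels [9 2 10 7]
Step 3: flows [2->0,0->3,3->1] -> levels [9 3 9 7]
Step 4: flows [0=2,0->3,3->1] -> levels [8 4 9 7]
Step 5: flows [2->0,0->3,3->1] -> levels [8 5 8 7]
Step 6: flows [0=2,0->3,3->1] -> levels [7 6 8 7]
Step 7: flows [2->0,0=3,3->1] -> levels [8 7 7 6]
Step 8: flows [0->2,0->3,1->3] -> levels [6 6 8 8]
Step 9: flows [2->0,3->0,3->1] -> levels [8 7 7 6]
  -> period-2 cycle: step 9 state = step 7 state; never stabilizes
  -> state at step 30: (30-7) mod 2 = 1, same as step 8 -> [6 6 8 8]

Answer: 6 6 8 8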